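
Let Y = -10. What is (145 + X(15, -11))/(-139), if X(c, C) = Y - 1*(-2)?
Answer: -137/139 ≈ -0.98561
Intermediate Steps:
X(c, C) = -8 (X(c, C) = -10 - 1*(-2) = -10 + 2 = -8)
(145 + X(15, -11))/(-139) = (145 - 8)/(-139) = 137*(-1/139) = -137/139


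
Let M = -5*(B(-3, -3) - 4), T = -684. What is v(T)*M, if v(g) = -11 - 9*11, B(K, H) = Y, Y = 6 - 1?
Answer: 550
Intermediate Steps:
Y = 5
B(K, H) = 5
v(g) = -110 (v(g) = -11 - 99 = -110)
M = -5 (M = -5*(5 - 4) = -5*1 = -5)
v(T)*M = -110*(-5) = 550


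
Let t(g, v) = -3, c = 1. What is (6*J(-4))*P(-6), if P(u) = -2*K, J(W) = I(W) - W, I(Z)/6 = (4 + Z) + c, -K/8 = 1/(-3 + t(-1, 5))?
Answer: -160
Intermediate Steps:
K = 4/3 (K = -8/(-3 - 3) = -8/(-6) = -8*(-⅙) = 4/3 ≈ 1.3333)
I(Z) = 30 + 6*Z (I(Z) = 6*((4 + Z) + 1) = 6*(5 + Z) = 30 + 6*Z)
J(W) = 30 + 5*W (J(W) = (30 + 6*W) - W = 30 + 5*W)
P(u) = -8/3 (P(u) = -2*4/3 = -8/3)
(6*J(-4))*P(-6) = (6*(30 + 5*(-4)))*(-8/3) = (6*(30 - 20))*(-8/3) = (6*10)*(-8/3) = 60*(-8/3) = -160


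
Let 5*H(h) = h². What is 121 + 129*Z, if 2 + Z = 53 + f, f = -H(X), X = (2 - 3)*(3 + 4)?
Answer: 27179/5 ≈ 5435.8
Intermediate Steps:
X = -7 (X = -1*7 = -7)
H(h) = h²/5
f = -49/5 (f = -(-7)²/5 = -49/5 ≈ -9.8000)
Z = 206/5 (Z = -2 + (53 - 49/5) = -2 + 216/5 = 206/5 ≈ 41.200)
121 + 129*Z = 121 + 129*(206/5) = 121 + 26574/5 = 27179/5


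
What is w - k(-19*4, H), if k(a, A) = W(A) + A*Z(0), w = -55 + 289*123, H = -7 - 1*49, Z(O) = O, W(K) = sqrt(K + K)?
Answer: 35492 - 4*I*sqrt(7) ≈ 35492.0 - 10.583*I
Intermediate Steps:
W(K) = sqrt(2)*sqrt(K) (W(K) = sqrt(2*K) = sqrt(2)*sqrt(K))
H = -56 (H = -7 - 49 = -56)
w = 35492 (w = -55 + 35547 = 35492)
k(a, A) = sqrt(2)*sqrt(A) (k(a, A) = sqrt(2)*sqrt(A) + A*0 = sqrt(2)*sqrt(A) + 0 = sqrt(2)*sqrt(A))
w - k(-19*4, H) = 35492 - sqrt(2)*sqrt(-56) = 35492 - sqrt(2)*2*I*sqrt(14) = 35492 - 4*I*sqrt(7)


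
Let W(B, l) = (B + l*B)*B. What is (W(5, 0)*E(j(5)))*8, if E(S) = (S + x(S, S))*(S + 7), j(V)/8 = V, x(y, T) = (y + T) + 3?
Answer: 1156200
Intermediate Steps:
x(y, T) = 3 + T + y (x(y, T) = (T + y) + 3 = 3 + T + y)
j(V) = 8*V
W(B, l) = B*(B + B*l) (W(B, l) = (B + B*l)*B = B*(B + B*l))
E(S) = (3 + 3*S)*(7 + S) (E(S) = (S + (3 + S + S))*(S + 7) = (S + (3 + 2*S))*(7 + S) = (3 + 3*S)*(7 + S))
(W(5, 0)*E(j(5)))*8 = ((5²*(1 + 0))*(21 + 3*(8*5)² + 24*(8*5)))*8 = ((25*1)*(21 + 3*40² + 24*40))*8 = (25*(21 + 3*1600 + 960))*8 = (25*(21 + 4800 + 960))*8 = (25*5781)*8 = 144525*8 = 1156200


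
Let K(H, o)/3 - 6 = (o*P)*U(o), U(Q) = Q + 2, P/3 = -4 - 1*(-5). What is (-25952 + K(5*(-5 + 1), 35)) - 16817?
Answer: -31096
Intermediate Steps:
P = 3 (P = 3*(-4 - 1*(-5)) = 3*(-4 + 5) = 3*1 = 3)
U(Q) = 2 + Q
K(H, o) = 18 + 9*o*(2 + o) (K(H, o) = 18 + 3*((o*3)*(2 + o)) = 18 + 3*((3*o)*(2 + o)) = 18 + 3*(3*o*(2 + o)) = 18 + 9*o*(2 + o))
(-25952 + K(5*(-5 + 1), 35)) - 16817 = (-25952 + (18 + 9*35*(2 + 35))) - 16817 = (-25952 + (18 + 9*35*37)) - 16817 = (-25952 + (18 + 11655)) - 16817 = (-25952 + 11673) - 16817 = -14279 - 16817 = -31096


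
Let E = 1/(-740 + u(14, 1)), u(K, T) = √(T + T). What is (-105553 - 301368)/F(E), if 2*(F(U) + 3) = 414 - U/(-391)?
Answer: -27798132857730134888/13935921358051393 - 318212222*√2/13935921358051393 ≈ -1994.7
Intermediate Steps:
u(K, T) = √2*√T (u(K, T) = √(2*T) = √2*√T)
E = 1/(-740 + √2) (E = 1/(-740 + √2*√1) = 1/(-740 + √2*1) = 1/(-740 + √2) ≈ -0.0013539)
F(U) = 204 + U/782 (F(U) = -3 + (414 - U/(-391))/2 = -3 + (414 - U*(-1)/391)/2 = -3 + (414 - (-1)*U/391)/2 = -3 + (414 + U/391)/2 = -3 + (207 + U/782) = 204 + U/782)
(-105553 - 301368)/F(E) = (-105553 - 301368)/(204 + (-370/273799 - √2/547598)/782) = -406921/(204 + (-185/107055409 - √2/428221636)) = -406921/(21839303251/107055409 - √2/428221636)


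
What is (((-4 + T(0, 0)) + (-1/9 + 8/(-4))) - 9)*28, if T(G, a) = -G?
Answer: -3808/9 ≈ -423.11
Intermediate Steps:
(((-4 + T(0, 0)) + (-1/9 + 8/(-4))) - 9)*28 = (((-4 - 1*0) + (-1/9 + 8/(-4))) - 9)*28 = (((-4 + 0) + (-1*⅑ + 8*(-¼))) - 9)*28 = ((-4 + (-⅑ - 2)) - 9)*28 = ((-4 - 19/9) - 9)*28 = (-55/9 - 9)*28 = -136/9*28 = -3808/9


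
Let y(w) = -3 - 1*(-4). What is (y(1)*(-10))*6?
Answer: -60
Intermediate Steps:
y(w) = 1 (y(w) = -3 + 4 = 1)
(y(1)*(-10))*6 = (1*(-10))*6 = -10*6 = -60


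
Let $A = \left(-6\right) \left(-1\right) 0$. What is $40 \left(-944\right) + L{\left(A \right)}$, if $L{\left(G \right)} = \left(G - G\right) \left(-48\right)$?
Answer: $-37760$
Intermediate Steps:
$A = 0$ ($A = 6 \cdot 0 = 0$)
$L{\left(G \right)} = 0$ ($L{\left(G \right)} = 0 \left(-48\right) = 0$)
$40 \left(-944\right) + L{\left(A \right)} = 40 \left(-944\right) + 0 = -37760 + 0 = -37760$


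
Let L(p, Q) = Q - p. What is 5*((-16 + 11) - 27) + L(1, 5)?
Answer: -156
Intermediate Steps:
5*((-16 + 11) - 27) + L(1, 5) = 5*((-16 + 11) - 27) + (5 - 1*1) = 5*(-5 - 27) + (5 - 1) = 5*(-32) + 4 = -160 + 4 = -156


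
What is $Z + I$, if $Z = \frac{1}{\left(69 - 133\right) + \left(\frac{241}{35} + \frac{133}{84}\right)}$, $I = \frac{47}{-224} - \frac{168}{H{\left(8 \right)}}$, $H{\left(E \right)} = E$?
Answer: $- \frac{110901653}{5224352} \approx -21.228$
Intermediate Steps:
$I = - \frac{4751}{224}$ ($I = \frac{47}{-224} - \frac{168}{8} = 47 \left(- \frac{1}{224}\right) - 21 = - \frac{47}{224} - 21 = - \frac{4751}{224} \approx -21.21$)
$Z = - \frac{420}{23323}$ ($Z = \frac{1}{\left(69 - 133\right) + \left(241 \cdot \frac{1}{35} + 133 \cdot \frac{1}{84}\right)} = \frac{1}{-64 + \left(\frac{241}{35} + \frac{19}{12}\right)} = \frac{1}{-64 + \frac{3557}{420}} = \frac{1}{- \frac{23323}{420}} = - \frac{420}{23323} \approx -0.018008$)
$Z + I = - \frac{420}{23323} - \frac{4751}{224} = - \frac{110901653}{5224352}$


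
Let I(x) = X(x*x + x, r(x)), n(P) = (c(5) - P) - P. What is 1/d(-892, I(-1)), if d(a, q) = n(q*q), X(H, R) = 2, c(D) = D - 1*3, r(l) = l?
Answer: -⅙ ≈ -0.16667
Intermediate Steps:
c(D) = -3 + D (c(D) = D - 3 = -3 + D)
n(P) = 2 - 2*P (n(P) = ((-3 + 5) - P) - P = (2 - P) - P = 2 - 2*P)
I(x) = 2
d(a, q) = 2 - 2*q² (d(a, q) = 2 - 2*q*q = 2 - 2*q²)
1/d(-892, I(-1)) = 1/(2 - 2*2²) = 1/(2 - 2*4) = 1/(2 - 8) = 1/(-6) = -⅙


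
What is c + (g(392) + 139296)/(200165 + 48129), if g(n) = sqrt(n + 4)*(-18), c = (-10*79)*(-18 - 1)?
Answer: 1863516118/124147 - 54*sqrt(11)/124147 ≈ 15011.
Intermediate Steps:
c = 15010 (c = -790*(-19) = 15010)
g(n) = -18*sqrt(4 + n) (g(n) = sqrt(4 + n)*(-18) = -18*sqrt(4 + n))
c + (g(392) + 139296)/(200165 + 48129) = 15010 + (-18*sqrt(4 + 392) + 139296)/(200165 + 48129) = 15010 + (-108*sqrt(11) + 139296)/248294 = 15010 + (-108*sqrt(11) + 139296)*(1/248294) = 15010 + (139296 - 108*sqrt(11))*(1/248294) = 15010 + (69648/124147 - 54*sqrt(11)/124147) = 1863516118/124147 - 54*sqrt(11)/124147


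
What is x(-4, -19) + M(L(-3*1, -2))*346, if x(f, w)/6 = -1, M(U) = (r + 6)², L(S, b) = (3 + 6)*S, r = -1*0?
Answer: 12450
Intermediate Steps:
r = 0
L(S, b) = 9*S
M(U) = 36 (M(U) = (0 + 6)² = 6² = 36)
x(f, w) = -6 (x(f, w) = 6*(-1) = -6)
x(-4, -19) + M(L(-3*1, -2))*346 = -6 + 36*346 = -6 + 12456 = 12450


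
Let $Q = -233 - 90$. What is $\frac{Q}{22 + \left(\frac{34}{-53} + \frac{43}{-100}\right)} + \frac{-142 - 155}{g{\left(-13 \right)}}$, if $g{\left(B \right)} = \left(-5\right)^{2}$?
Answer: $- \frac{75741037}{2773025} \approx -27.314$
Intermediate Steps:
$g{\left(B \right)} = 25$
$Q = -323$
$\frac{Q}{22 + \left(\frac{34}{-53} + \frac{43}{-100}\right)} + \frac{-142 - 155}{g{\left(-13 \right)}} = - \frac{323}{22 + \left(\frac{34}{-53} + \frac{43}{-100}\right)} + \frac{-142 - 155}{25} = - \frac{323}{22 + \left(34 \left(- \frac{1}{53}\right) + 43 \left(- \frac{1}{100}\right)\right)} + \left(-142 - 155\right) \frac{1}{25} = - \frac{323}{22 - \frac{5679}{5300}} - \frac{297}{25} = - \frac{323}{\frac{110921}{5300}} - \frac{297}{25} = \left(-323\right) \frac{5300}{110921} - \frac{297}{25} = - \frac{1711900}{110921} - \frac{297}{25} = - \frac{75741037}{2773025}$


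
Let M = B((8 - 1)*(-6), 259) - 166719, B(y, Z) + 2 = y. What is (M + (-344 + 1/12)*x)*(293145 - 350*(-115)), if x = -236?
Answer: -85614502420/3 ≈ -2.8538e+10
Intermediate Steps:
B(y, Z) = -2 + y
M = -166763 (M = (-2 + (8 - 1)*(-6)) - 166719 = (-2 + 7*(-6)) - 166719 = (-2 - 42) - 166719 = -44 - 166719 = -166763)
(M + (-344 + 1/12)*x)*(293145 - 350*(-115)) = (-166763 + (-344 + 1/12)*(-236))*(293145 - 350*(-115)) = (-166763 + (-344 + 1/12)*(-236))*(293145 + 40250) = (-166763 - 4127/12*(-236))*333395 = (-166763 + 243493/3)*333395 = -256796/3*333395 = -85614502420/3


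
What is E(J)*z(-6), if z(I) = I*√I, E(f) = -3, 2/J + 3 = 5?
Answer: 18*I*√6 ≈ 44.091*I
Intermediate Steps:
J = 1 (J = 2/(-3 + 5) = 2/2 = 2*(½) = 1)
z(I) = I^(3/2)
E(J)*z(-6) = -(-18)*I*√6 = 18*I*√6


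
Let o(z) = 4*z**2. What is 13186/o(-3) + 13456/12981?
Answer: 28608647/77886 ≈ 367.31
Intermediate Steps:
13186/o(-3) + 13456/12981 = 13186/((4*(-3)**2)) + 13456/12981 = 13186/((4*9)) + 13456*(1/12981) = 13186/36 + 13456/12981 = 13186*(1/36) + 13456/12981 = 6593/18 + 13456/12981 = 28608647/77886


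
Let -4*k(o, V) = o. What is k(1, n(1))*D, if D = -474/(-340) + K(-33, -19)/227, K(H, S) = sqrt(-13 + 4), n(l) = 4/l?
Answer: -237/680 - 3*I/908 ≈ -0.34853 - 0.003304*I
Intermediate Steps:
k(o, V) = -o/4
K(H, S) = 3*I (K(H, S) = sqrt(-9) = 3*I)
D = 237/170 + 3*I/227 (D = -474/(-340) + (3*I)/227 = -474*(-1/340) + (3*I)*(1/227) = 237/170 + 3*I/227 ≈ 1.3941 + 0.013216*I)
k(1, n(1))*D = (-1/4*1)*(237/170 + 3*I/227) = -(237/170 + 3*I/227)/4 = -237/680 - 3*I/908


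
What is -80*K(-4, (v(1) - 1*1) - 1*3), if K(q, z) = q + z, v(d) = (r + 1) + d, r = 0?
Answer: 480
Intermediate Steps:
v(d) = 1 + d (v(d) = (0 + 1) + d = 1 + d)
-80*K(-4, (v(1) - 1*1) - 1*3) = -80*(-4 + (((1 + 1) - 1*1) - 1*3)) = -80*(-4 + ((2 - 1) - 3)) = -80*(-4 + (1 - 3)) = -80*(-4 - 2) = -80*(-6) = 480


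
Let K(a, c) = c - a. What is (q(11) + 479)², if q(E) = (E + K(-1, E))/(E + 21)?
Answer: 235653201/1024 ≈ 2.3013e+5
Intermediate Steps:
q(E) = (1 + 2*E)/(21 + E) (q(E) = (E + (E - 1*(-1)))/(E + 21) = (E + (E + 1))/(21 + E) = (E + (1 + E))/(21 + E) = (1 + 2*E)/(21 + E))
(q(11) + 479)² = ((1 + 2*11)/(21 + 11) + 479)² = ((1 + 22)/32 + 479)² = ((1/32)*23 + 479)² = (23/32 + 479)² = (15351/32)² = 235653201/1024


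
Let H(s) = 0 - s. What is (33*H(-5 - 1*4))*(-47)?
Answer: -13959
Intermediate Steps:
H(s) = -s
(33*H(-5 - 1*4))*(-47) = (33*(-(-5 - 1*4)))*(-47) = (33*(-(-5 - 4)))*(-47) = (33*(-1*(-9)))*(-47) = (33*9)*(-47) = 297*(-47) = -13959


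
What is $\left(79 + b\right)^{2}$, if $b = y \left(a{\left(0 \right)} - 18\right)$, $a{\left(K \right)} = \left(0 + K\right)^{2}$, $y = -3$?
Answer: $17689$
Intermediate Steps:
$a{\left(K \right)} = K^{2}$
$b = 54$ ($b = - 3 \left(0^{2} - 18\right) = - 3 \left(0 - 18\right) = \left(-3\right) \left(-18\right) = 54$)
$\left(79 + b\right)^{2} = \left(79 + 54\right)^{2} = 133^{2} = 17689$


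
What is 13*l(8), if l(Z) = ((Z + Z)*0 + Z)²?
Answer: 832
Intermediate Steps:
l(Z) = Z² (l(Z) = ((2*Z)*0 + Z)² = (0 + Z)² = Z²)
13*l(8) = 13*8² = 13*64 = 832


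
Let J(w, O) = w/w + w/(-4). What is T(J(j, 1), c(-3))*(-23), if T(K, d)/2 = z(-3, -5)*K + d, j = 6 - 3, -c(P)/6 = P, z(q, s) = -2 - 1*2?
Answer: -782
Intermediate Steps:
z(q, s) = -4 (z(q, s) = -2 - 2 = -4)
c(P) = -6*P
j = 3
J(w, O) = 1 - w/4 (J(w, O) = 1 + w*(-¼) = 1 - w/4)
T(K, d) = -8*K + 2*d (T(K, d) = 2*(-4*K + d) = 2*(d - 4*K) = -8*K + 2*d)
T(J(j, 1), c(-3))*(-23) = (-8*(1 - ¼*3) + 2*(-6*(-3)))*(-23) = (-8*(1 - ¾) + 2*18)*(-23) = (-8*¼ + 36)*(-23) = (-2 + 36)*(-23) = 34*(-23) = -782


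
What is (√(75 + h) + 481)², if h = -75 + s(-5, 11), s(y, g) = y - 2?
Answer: (481 + I*√7)² ≈ 2.3135e+5 + 2545.0*I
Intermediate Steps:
s(y, g) = -2 + y
h = -82 (h = -75 + (-2 - 5) = -75 - 7 = -82)
(√(75 + h) + 481)² = (√(75 - 82) + 481)² = (√(-7) + 481)² = (I*√7 + 481)² = (481 + I*√7)²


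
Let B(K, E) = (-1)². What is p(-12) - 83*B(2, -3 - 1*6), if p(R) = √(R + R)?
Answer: -83 + 2*I*√6 ≈ -83.0 + 4.899*I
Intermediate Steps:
p(R) = √2*√R (p(R) = √(2*R) = √2*√R)
B(K, E) = 1
p(-12) - 83*B(2, -3 - 1*6) = √2*√(-12) - 83*1 = √2*(2*I*√3) - 83 = 2*I*√6 - 83 = -83 + 2*I*√6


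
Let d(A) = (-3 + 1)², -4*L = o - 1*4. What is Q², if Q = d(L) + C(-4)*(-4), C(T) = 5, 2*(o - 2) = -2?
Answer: 256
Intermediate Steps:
o = 1 (o = 2 + (½)*(-2) = 2 - 1 = 1)
L = ¾ (L = -(1 - 1*4)/4 = -(1 - 4)/4 = -¼*(-3) = ¾ ≈ 0.75000)
d(A) = 4 (d(A) = (-2)² = 4)
Q = -16 (Q = 4 + 5*(-4) = 4 - 20 = -16)
Q² = (-16)² = 256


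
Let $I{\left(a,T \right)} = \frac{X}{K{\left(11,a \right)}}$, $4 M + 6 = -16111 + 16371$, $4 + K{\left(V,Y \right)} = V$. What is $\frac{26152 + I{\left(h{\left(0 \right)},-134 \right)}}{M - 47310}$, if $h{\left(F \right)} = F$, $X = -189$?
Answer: $- \frac{52250}{94493} \approx -0.55295$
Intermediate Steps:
$K{\left(V,Y \right)} = -4 + V$
$M = \frac{127}{2}$ ($M = - \frac{3}{2} + \frac{-16111 + 16371}{4} = - \frac{3}{2} + \frac{1}{4} \cdot 260 = - \frac{3}{2} + 65 = \frac{127}{2} \approx 63.5$)
$I{\left(a,T \right)} = -27$ ($I{\left(a,T \right)} = - \frac{189}{-4 + 11} = - \frac{189}{7} = \left(-189\right) \frac{1}{7} = -27$)
$\frac{26152 + I{\left(h{\left(0 \right)},-134 \right)}}{M - 47310} = \frac{26152 - 27}{\frac{127}{2} - 47310} = \frac{26125}{- \frac{94493}{2}} = 26125 \left(- \frac{2}{94493}\right) = - \frac{52250}{94493}$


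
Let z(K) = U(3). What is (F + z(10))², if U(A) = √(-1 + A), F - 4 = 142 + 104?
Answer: (250 + √2)² ≈ 63209.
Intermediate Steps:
F = 250 (F = 4 + (142 + 104) = 4 + 246 = 250)
z(K) = √2 (z(K) = √(-1 + 3) = √2)
(F + z(10))² = (250 + √2)²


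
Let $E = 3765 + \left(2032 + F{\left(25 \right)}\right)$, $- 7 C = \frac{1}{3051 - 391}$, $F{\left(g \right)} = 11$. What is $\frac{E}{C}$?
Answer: $-108144960$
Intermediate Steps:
$C = - \frac{1}{18620}$ ($C = - \frac{1}{7 \left(3051 - 391\right)} = - \frac{1}{7 \cdot 2660} = \left(- \frac{1}{7}\right) \frac{1}{2660} = - \frac{1}{18620} \approx -5.3706 \cdot 10^{-5}$)
$E = 5808$ ($E = 3765 + \left(2032 + 11\right) = 3765 + 2043 = 5808$)
$\frac{E}{C} = \frac{5808}{- \frac{1}{18620}} = 5808 \left(-18620\right) = -108144960$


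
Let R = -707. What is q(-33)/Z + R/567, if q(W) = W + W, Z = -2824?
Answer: -139939/114372 ≈ -1.2235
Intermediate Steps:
q(W) = 2*W
q(-33)/Z + R/567 = (2*(-33))/(-2824) - 707/567 = -66*(-1/2824) - 707*1/567 = 33/1412 - 101/81 = -139939/114372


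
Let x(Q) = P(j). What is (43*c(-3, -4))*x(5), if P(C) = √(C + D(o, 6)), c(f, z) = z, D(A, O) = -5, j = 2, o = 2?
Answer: -172*I*√3 ≈ -297.91*I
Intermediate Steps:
P(C) = √(-5 + C) (P(C) = √(C - 5) = √(-5 + C))
x(Q) = I*√3 (x(Q) = √(-5 + 2) = √(-3) = I*√3)
(43*c(-3, -4))*x(5) = (43*(-4))*(I*√3) = -172*I*√3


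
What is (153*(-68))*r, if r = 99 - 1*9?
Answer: -936360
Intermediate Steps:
r = 90 (r = 99 - 9 = 90)
(153*(-68))*r = (153*(-68))*90 = -10404*90 = -936360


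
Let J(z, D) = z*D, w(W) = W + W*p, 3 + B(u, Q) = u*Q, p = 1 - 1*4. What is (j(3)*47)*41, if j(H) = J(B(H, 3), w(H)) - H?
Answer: -75153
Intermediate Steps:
p = -3 (p = 1 - 4 = -3)
B(u, Q) = -3 + Q*u (B(u, Q) = -3 + u*Q = -3 + Q*u)
w(W) = -2*W (w(W) = W + W*(-3) = W - 3*W = -2*W)
J(z, D) = D*z
j(H) = -H - 2*H*(-3 + 3*H) (j(H) = (-2*H)*(-3 + 3*H) - H = -2*H*(-3 + 3*H) - H = -H - 2*H*(-3 + 3*H))
(j(3)*47)*41 = ((3*(5 - 6*3))*47)*41 = ((3*(5 - 18))*47)*41 = ((3*(-13))*47)*41 = -39*47*41 = -1833*41 = -75153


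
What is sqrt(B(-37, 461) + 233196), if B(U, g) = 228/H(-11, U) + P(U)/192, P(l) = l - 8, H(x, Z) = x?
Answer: sqrt(1805707497)/88 ≈ 482.88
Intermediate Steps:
P(l) = -8 + l
B(U, g) = -5483/264 + U/192 (B(U, g) = 228/(-11) + (-8 + U)/192 = 228*(-1/11) + (-8 + U)*(1/192) = -228/11 + (-1/24 + U/192) = -5483/264 + U/192)
sqrt(B(-37, 461) + 233196) = sqrt((-5483/264 + (1/192)*(-37)) + 233196) = sqrt((-5483/264 - 37/192) + 233196) = sqrt(-14757/704 + 233196) = sqrt(164155227/704) = sqrt(1805707497)/88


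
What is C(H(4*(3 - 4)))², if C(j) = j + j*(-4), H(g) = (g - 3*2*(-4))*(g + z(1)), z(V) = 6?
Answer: 14400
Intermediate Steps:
H(g) = (6 + g)*(24 + g) (H(g) = (g - 3*2*(-4))*(g + 6) = (g - 6*(-4))*(6 + g) = (g + 24)*(6 + g) = (24 + g)*(6 + g) = (6 + g)*(24 + g))
C(j) = -3*j (C(j) = j - 4*j = -3*j)
C(H(4*(3 - 4)))² = (-3*(144 + (4*(3 - 4))² + 30*(4*(3 - 4))))² = (-3*(144 + (4*(-1))² + 30*(4*(-1))))² = (-3*(144 + (-4)² + 30*(-4)))² = (-3*(144 + 16 - 120))² = (-3*40)² = (-120)² = 14400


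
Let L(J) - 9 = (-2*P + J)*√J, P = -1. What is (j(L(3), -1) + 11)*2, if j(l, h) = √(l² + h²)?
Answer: 22 + 2*√(157 + 90*√3) ≈ 57.377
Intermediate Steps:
L(J) = 9 + √J*(2 + J) (L(J) = 9 + (-2*(-1) + J)*√J = 9 + (2 + J)*√J = 9 + √J*(2 + J))
j(l, h) = √(h² + l²)
(j(L(3), -1) + 11)*2 = (√((-1)² + (9 + 3^(3/2) + 2*√3)²) + 11)*2 = (√(1 + (9 + 3*√3 + 2*√3)²) + 11)*2 = (√(1 + (9 + 5*√3)²) + 11)*2 = (11 + √(1 + (9 + 5*√3)²))*2 = 22 + 2*√(1 + (9 + 5*√3)²)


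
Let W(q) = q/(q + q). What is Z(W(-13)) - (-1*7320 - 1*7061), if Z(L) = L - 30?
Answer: 28703/2 ≈ 14352.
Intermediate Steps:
W(q) = ½ (W(q) = q/((2*q)) = (1/(2*q))*q = ½)
Z(L) = -30 + L
Z(W(-13)) - (-1*7320 - 1*7061) = (-30 + ½) - (-1*7320 - 1*7061) = -59/2 - (-7320 - 7061) = -59/2 - 1*(-14381) = -59/2 + 14381 = 28703/2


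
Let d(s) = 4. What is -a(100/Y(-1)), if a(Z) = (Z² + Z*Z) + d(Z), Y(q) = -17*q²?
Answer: -21156/289 ≈ -73.204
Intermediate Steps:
a(Z) = 4 + 2*Z² (a(Z) = (Z² + Z*Z) + 4 = (Z² + Z²) + 4 = 2*Z² + 4 = 4 + 2*Z²)
-a(100/Y(-1)) = -(4 + 2*(100/((-17*(-1)²)))²) = -(4 + 2*(100/((-17*1)))²) = -(4 + 2*(100/(-17))²) = -(4 + 2*(100*(-1/17))²) = -(4 + 2*(-100/17)²) = -(4 + 2*(10000/289)) = -(4 + 20000/289) = -1*21156/289 = -21156/289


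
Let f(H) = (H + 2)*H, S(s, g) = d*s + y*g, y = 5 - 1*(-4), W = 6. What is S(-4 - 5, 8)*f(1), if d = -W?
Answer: 378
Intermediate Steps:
d = -6 (d = -1*6 = -6)
y = 9 (y = 5 + 4 = 9)
S(s, g) = -6*s + 9*g
f(H) = H*(2 + H) (f(H) = (2 + H)*H = H*(2 + H))
S(-4 - 5, 8)*f(1) = (-6*(-4 - 5) + 9*8)*(1*(2 + 1)) = (-6*(-9) + 72)*(1*3) = (54 + 72)*3 = 126*3 = 378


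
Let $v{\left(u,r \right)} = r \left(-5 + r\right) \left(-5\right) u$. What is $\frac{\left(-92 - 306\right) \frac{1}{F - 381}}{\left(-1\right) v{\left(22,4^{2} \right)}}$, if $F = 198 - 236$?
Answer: $\frac{199}{4055920} \approx 4.9064 \cdot 10^{-5}$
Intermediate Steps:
$F = -38$ ($F = 198 - 236 = -38$)
$v{\left(u,r \right)} = r u \left(25 - 5 r\right)$ ($v{\left(u,r \right)} = r \left(25 - 5 r\right) u = r u \left(25 - 5 r\right)$)
$\frac{\left(-92 - 306\right) \frac{1}{F - 381}}{\left(-1\right) v{\left(22,4^{2} \right)}} = \frac{\left(-92 - 306\right) \frac{1}{-38 - 381}}{\left(-1\right) 5 \cdot 4^{2} \cdot 22 \left(5 - 4^{2}\right)} = \frac{\left(-398\right) \frac{1}{-419}}{\left(-1\right) 5 \cdot 16 \cdot 22 \left(5 - 16\right)} = \frac{\left(-398\right) \left(- \frac{1}{419}\right)}{\left(-1\right) 5 \cdot 16 \cdot 22 \left(5 - 16\right)} = \frac{398}{419 \left(- 5 \cdot 16 \cdot 22 \left(-11\right)\right)} = \frac{398}{419 \left(\left(-1\right) \left(-19360\right)\right)} = \frac{398}{419 \cdot 19360} = \frac{398}{419} \cdot \frac{1}{19360} = \frac{199}{4055920}$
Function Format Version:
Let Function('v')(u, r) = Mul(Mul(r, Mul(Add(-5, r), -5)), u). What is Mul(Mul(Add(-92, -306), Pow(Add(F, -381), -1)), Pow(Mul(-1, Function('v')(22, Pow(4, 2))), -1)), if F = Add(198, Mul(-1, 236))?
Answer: Rational(199, 4055920) ≈ 4.9064e-5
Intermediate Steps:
F = -38 (F = Add(198, -236) = -38)
Function('v')(u, r) = Mul(r, u, Add(25, Mul(-5, r))) (Function('v')(u, r) = Mul(Mul(r, Add(25, Mul(-5, r))), u) = Mul(r, u, Add(25, Mul(-5, r))))
Mul(Mul(Add(-92, -306), Pow(Add(F, -381), -1)), Pow(Mul(-1, Function('v')(22, Pow(4, 2))), -1)) = Mul(Mul(Add(-92, -306), Pow(Add(-38, -381), -1)), Pow(Mul(-1, Mul(5, Pow(4, 2), 22, Add(5, Mul(-1, Pow(4, 2))))), -1)) = Mul(Mul(-398, Pow(-419, -1)), Pow(Mul(-1, Mul(5, 16, 22, Add(5, Mul(-1, 16)))), -1)) = Mul(Mul(-398, Rational(-1, 419)), Pow(Mul(-1, Mul(5, 16, 22, Add(5, -16))), -1)) = Mul(Rational(398, 419), Pow(Mul(-1, Mul(5, 16, 22, -11)), -1)) = Mul(Rational(398, 419), Pow(Mul(-1, -19360), -1)) = Mul(Rational(398, 419), Pow(19360, -1)) = Mul(Rational(398, 419), Rational(1, 19360)) = Rational(199, 4055920)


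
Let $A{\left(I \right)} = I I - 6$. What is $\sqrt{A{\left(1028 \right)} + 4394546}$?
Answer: $2 \sqrt{1362831} \approx 2334.8$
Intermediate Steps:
$A{\left(I \right)} = -6 + I^{2}$ ($A{\left(I \right)} = I^{2} - 6 = -6 + I^{2}$)
$\sqrt{A{\left(1028 \right)} + 4394546} = \sqrt{\left(-6 + 1028^{2}\right) + 4394546} = \sqrt{\left(-6 + 1056784\right) + 4394546} = \sqrt{1056778 + 4394546} = \sqrt{5451324} = 2 \sqrt{1362831}$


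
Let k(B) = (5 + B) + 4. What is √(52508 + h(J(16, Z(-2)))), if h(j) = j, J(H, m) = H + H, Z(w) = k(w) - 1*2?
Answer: 2*√13135 ≈ 229.22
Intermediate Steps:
k(B) = 9 + B
Z(w) = 7 + w (Z(w) = (9 + w) - 1*2 = (9 + w) - 2 = 7 + w)
J(H, m) = 2*H
√(52508 + h(J(16, Z(-2)))) = √(52508 + 2*16) = √(52508 + 32) = √52540 = 2*√13135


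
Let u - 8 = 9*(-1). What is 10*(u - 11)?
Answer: -120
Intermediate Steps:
u = -1 (u = 8 + 9*(-1) = 8 - 9 = -1)
10*(u - 11) = 10*(-1 - 11) = 10*(-12) = -120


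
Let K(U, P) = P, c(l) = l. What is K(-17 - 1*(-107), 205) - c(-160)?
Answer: 365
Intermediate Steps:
K(-17 - 1*(-107), 205) - c(-160) = 205 - 1*(-160) = 205 + 160 = 365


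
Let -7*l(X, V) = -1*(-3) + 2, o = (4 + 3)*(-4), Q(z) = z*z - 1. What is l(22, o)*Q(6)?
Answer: -25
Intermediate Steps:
Q(z) = -1 + z**2 (Q(z) = z**2 - 1 = -1 + z**2)
o = -28 (o = 7*(-4) = -28)
l(X, V) = -5/7 (l(X, V) = -(-1*(-3) + 2)/7 = -(3 + 2)/7 = -1/7*5 = -5/7)
l(22, o)*Q(6) = -5*(-1 + 6**2)/7 = -5*(-1 + 36)/7 = -5/7*35 = -25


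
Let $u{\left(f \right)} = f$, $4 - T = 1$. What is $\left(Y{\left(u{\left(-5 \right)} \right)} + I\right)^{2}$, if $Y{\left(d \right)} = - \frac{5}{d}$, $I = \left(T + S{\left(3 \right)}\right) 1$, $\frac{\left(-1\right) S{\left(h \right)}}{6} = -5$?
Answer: $1156$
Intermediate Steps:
$S{\left(h \right)} = 30$ ($S{\left(h \right)} = \left(-6\right) \left(-5\right) = 30$)
$T = 3$ ($T = 4 - 1 = 3$)
$I = 33$ ($I = \left(3 + 30\right) 1 = 33 \cdot 1 = 33$)
$\left(Y{\left(u{\left(-5 \right)} \right)} + I\right)^{2} = \left(- \frac{5}{-5} + 33\right)^{2} = \left(\left(-5\right) \left(- \frac{1}{5}\right) + 33\right)^{2} = \left(1 + 33\right)^{2} = 34^{2} = 1156$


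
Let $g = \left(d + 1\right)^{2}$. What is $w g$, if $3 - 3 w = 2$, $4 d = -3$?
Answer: $\frac{1}{48} \approx 0.020833$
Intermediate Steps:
$d = - \frac{3}{4}$ ($d = \frac{1}{4} \left(-3\right) = - \frac{3}{4} \approx -0.75$)
$g = \frac{1}{16}$ ($g = \left(- \frac{3}{4} + 1\right)^{2} = \left(\frac{1}{4}\right)^{2} = \frac{1}{16} \approx 0.0625$)
$w = \frac{1}{3}$ ($w = 1 - \frac{2}{3} = \frac{1}{3} \approx 0.33333$)
$w g = \frac{1}{3} \cdot \frac{1}{16} = \frac{1}{48}$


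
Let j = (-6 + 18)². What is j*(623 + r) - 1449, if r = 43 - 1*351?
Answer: 43911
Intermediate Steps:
r = -308 (r = 43 - 351 = -308)
j = 144 (j = 12² = 144)
j*(623 + r) - 1449 = 144*(623 - 308) - 1449 = 144*315 - 1449 = 45360 - 1449 = 43911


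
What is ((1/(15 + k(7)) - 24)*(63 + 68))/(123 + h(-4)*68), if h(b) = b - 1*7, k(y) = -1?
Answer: 8777/1750 ≈ 5.0154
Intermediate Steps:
h(b) = -7 + b (h(b) = b - 7 = -7 + b)
((1/(15 + k(7)) - 24)*(63 + 68))/(123 + h(-4)*68) = ((1/(15 - 1) - 24)*(63 + 68))/(123 + (-7 - 4)*68) = ((1/14 - 24)*131)/(123 - 11*68) = ((1/14 - 24)*131)/(123 - 748) = -335/14*131/(-625) = -43885/14*(-1/625) = 8777/1750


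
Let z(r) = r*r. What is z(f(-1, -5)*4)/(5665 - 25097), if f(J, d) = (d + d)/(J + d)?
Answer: -50/21861 ≈ -0.0022872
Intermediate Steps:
f(J, d) = 2*d/(J + d) (f(J, d) = (2*d)/(J + d) = 2*d/(J + d))
z(r) = r²
z(f(-1, -5)*4)/(5665 - 25097) = ((2*(-5)/(-1 - 5))*4)²/(5665 - 25097) = ((2*(-5)/(-6))*4)²/(-19432) = ((2*(-5)*(-⅙))*4)²*(-1/19432) = ((5/3)*4)²*(-1/19432) = (20/3)²*(-1/19432) = (400/9)*(-1/19432) = -50/21861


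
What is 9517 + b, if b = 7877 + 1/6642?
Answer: 115530949/6642 ≈ 17394.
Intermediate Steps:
b = 52319035/6642 (b = 7877 + 1/6642 = 52319035/6642 ≈ 7877.0)
9517 + b = 9517 + 52319035/6642 = 115530949/6642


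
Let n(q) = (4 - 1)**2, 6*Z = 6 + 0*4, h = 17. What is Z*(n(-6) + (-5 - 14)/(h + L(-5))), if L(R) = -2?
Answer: 116/15 ≈ 7.7333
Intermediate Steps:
Z = 1 (Z = (6 + 0*4)/6 = (6 + 0)/6 = (1/6)*6 = 1)
n(q) = 9 (n(q) = 3**2 = 9)
Z*(n(-6) + (-5 - 14)/(h + L(-5))) = 1*(9 + (-5 - 14)/(17 - 2)) = 1*(9 - 19/15) = 1*(116/15) = 116/15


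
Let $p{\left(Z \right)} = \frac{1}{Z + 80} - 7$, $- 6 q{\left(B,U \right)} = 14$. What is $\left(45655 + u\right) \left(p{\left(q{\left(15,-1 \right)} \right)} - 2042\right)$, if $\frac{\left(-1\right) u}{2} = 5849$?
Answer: $- \frac{16211547198}{233} \approx -6.9577 \cdot 10^{7}$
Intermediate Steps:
$u = -11698$ ($u = \left(-2\right) 5849 = -11698$)
$q{\left(B,U \right)} = - \frac{7}{3}$ ($q{\left(B,U \right)} = \left(- \frac{1}{6}\right) 14 = - \frac{7}{3}$)
$p{\left(Z \right)} = -7 + \frac{1}{80 + Z}$ ($p{\left(Z \right)} = \frac{1}{80 + Z} - 7 = -7 + \frac{1}{80 + Z}$)
$\left(45655 + u\right) \left(p{\left(q{\left(15,-1 \right)} \right)} - 2042\right) = \left(45655 - 11698\right) \left(\frac{-559 - - \frac{49}{3}}{80 - \frac{7}{3}} - 2042\right) = 33957 \left(\frac{-559 + \frac{49}{3}}{\frac{233}{3}} - 2042\right) = 33957 \left(\frac{3}{233} \left(- \frac{1628}{3}\right) - 2042\right) = 33957 \left(- \frac{1628}{233} - 2042\right) = 33957 \left(- \frac{477414}{233}\right) = - \frac{16211547198}{233}$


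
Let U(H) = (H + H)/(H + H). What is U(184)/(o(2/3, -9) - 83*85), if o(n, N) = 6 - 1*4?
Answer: -1/7053 ≈ -0.00014178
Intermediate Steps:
o(n, N) = 2 (o(n, N) = 6 - 4 = 2)
U(H) = 1 (U(H) = (2*H)/((2*H)) = (2*H)*(1/(2*H)) = 1)
U(184)/(o(2/3, -9) - 83*85) = 1/(2 - 83*85) = 1/(2 - 7055) = 1/(-7053) = 1*(-1/7053) = -1/7053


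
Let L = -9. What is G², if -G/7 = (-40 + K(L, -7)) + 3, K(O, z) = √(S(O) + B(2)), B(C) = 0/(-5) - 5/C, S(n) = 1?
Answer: 134015/2 - 1813*I*√6 ≈ 67008.0 - 4440.9*I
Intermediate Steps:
B(C) = -5/C (B(C) = 0*(-⅕) - 5/C = 0 - 5/C = -5/C)
K(O, z) = I*√6/2 (K(O, z) = √(1 - 5/2) = √(-3/2) = I*√6/2)
G = 259 - 7*I*√6/2 (G = -7*((-40 + I*√6/2) + 3) = -7*(-37 + I*√6/2) = 259 - 7*I*√6/2 ≈ 259.0 - 8.5732*I)
G² = (259 - 7*I*√6/2)²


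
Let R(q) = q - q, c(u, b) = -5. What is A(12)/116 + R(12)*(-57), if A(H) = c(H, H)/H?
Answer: -5/1392 ≈ -0.0035920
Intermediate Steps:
R(q) = 0
A(H) = -5/H
A(12)/116 + R(12)*(-57) = -5/12/116 + 0*(-57) = -5*1/12*(1/116) + 0 = -5/12*1/116 + 0 = -5/1392 + 0 = -5/1392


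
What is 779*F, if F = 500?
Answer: 389500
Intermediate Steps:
779*F = 779*500 = 389500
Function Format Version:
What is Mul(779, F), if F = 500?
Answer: 389500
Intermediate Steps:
Mul(779, F) = Mul(779, 500) = 389500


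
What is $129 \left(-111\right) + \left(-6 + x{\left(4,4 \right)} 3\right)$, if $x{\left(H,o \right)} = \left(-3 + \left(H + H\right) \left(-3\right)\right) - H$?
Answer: $-14418$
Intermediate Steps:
$x{\left(H,o \right)} = -3 - 7 H$ ($x{\left(H,o \right)} = \left(-3 + 2 H \left(-3\right)\right) - H = \left(-3 - 6 H\right) - H = -3 - 7 H$)
$129 \left(-111\right) + \left(-6 + x{\left(4,4 \right)} 3\right) = 129 \left(-111\right) + \left(-6 + \left(-3 - 28\right) 3\right) = -14319 + \left(-6 + \left(-3 - 28\right) 3\right) = -14319 - 99 = -14418$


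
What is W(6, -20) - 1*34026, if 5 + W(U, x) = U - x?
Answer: -34005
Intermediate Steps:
W(U, x) = -5 + U - x (W(U, x) = -5 + (U - x) = -5 + U - x)
W(6, -20) - 1*34026 = (-5 + 6 - 1*(-20)) - 1*34026 = (-5 + 6 + 20) - 34026 = 21 - 34026 = -34005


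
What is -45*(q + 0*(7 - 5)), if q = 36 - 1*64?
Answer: 1260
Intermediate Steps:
q = -28 (q = 36 - 64 = -28)
-45*(q + 0*(7 - 5)) = -45*(-28 + 0*(7 - 5)) = -45*(-28 + 0*2) = -45*(-28 + 0) = -45*(-28) = 1260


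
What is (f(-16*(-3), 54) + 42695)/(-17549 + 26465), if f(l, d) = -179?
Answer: 3543/743 ≈ 4.7685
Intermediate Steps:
(f(-16*(-3), 54) + 42695)/(-17549 + 26465) = (-179 + 42695)/(-17549 + 26465) = 42516/8916 = 42516*(1/8916) = 3543/743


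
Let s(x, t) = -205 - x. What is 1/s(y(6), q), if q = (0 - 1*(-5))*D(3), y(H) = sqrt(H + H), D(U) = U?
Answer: -205/42013 + 2*sqrt(3)/42013 ≈ -0.0047970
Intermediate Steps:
y(H) = sqrt(2)*sqrt(H) (y(H) = sqrt(2*H) = sqrt(2)*sqrt(H))
q = 15 (q = (0 - 1*(-5))*3 = (0 + 5)*3 = 5*3 = 15)
1/s(y(6), q) = 1/(-205 - sqrt(2)*sqrt(6)) = 1/(-205 - 2*sqrt(3))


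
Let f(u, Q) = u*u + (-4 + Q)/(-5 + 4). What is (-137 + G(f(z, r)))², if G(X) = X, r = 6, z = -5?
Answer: 12996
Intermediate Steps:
f(u, Q) = 4 + u² - Q (f(u, Q) = u² + (-4 + Q)/(-1) = u² + (-4 + Q)*(-1) = u² + (4 - Q) = 4 + u² - Q)
(-137 + G(f(z, r)))² = (-137 + (4 + (-5)² - 1*6))² = (-137 + (4 + 25 - 6))² = (-137 + 23)² = (-114)² = 12996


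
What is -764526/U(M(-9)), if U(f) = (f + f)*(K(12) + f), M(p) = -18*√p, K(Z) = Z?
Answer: 127421/1020 - 127421*I/4590 ≈ 124.92 - 27.761*I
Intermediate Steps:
U(f) = 2*f*(12 + f) (U(f) = (f + f)*(12 + f) = (2*f)*(12 + f) = 2*f*(12 + f))
-764526/U(M(-9)) = -764526*I/(108*(12 - 54*I)) = -764526*I*(12 + 54*I)/330480 = -127421*I*(12 + 54*I)/55080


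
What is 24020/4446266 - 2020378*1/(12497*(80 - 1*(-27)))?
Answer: -4475509484484/2972726761807 ≈ -1.5055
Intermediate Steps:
24020/4446266 - 2020378*1/(12497*(80 - 1*(-27))) = 24020*(1/4446266) - 2020378*1/(12497*(80 + 27)) = 12010/2223133 - 2020378/(107*12497) = 12010/2223133 - 2020378/1337179 = -4475509484484/2972726761807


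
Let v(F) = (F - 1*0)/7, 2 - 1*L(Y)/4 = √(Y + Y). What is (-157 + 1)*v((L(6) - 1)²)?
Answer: -37596/7 + 2496*√3 ≈ -1047.7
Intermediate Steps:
L(Y) = 8 - 4*√2*√Y (L(Y) = 8 - 4*√(Y + Y) = 8 - 4*√2*√Y)
v(F) = F/7 (v(F) = (F + 0)*(⅐) = F*(⅐) = F/7)
(-157 + 1)*v((L(6) - 1)²) = (-157 + 1)*(((8 - 4*√2*√6) - 1)²/7) = -156*((8 - 8*√3) - 1)²/7 = -156*(7 - 8*√3)²/7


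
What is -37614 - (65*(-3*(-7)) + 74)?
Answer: -39053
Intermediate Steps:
-37614 - (65*(-3*(-7)) + 74) = -37614 - (65*21 + 74) = -37614 - (1365 + 74) = -37614 - 1*1439 = -37614 - 1439 = -39053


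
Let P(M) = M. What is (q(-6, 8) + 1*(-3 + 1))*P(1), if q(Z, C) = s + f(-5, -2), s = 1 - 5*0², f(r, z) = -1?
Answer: -2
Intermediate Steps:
s = 1 (s = 1 - 5*0 = 1 + 0 = 1)
q(Z, C) = 0 (q(Z, C) = 1 - 1 = 0)
(q(-6, 8) + 1*(-3 + 1))*P(1) = (0 + 1*(-3 + 1))*1 = (0 + 1*(-2))*1 = (0 - 2)*1 = -2*1 = -2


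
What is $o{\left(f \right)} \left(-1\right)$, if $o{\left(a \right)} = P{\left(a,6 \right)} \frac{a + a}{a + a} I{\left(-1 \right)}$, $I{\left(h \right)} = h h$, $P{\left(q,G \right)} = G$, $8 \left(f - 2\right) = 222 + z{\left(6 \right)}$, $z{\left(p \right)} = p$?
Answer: $-6$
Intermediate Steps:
$f = \frac{61}{2}$ ($f = 2 + \frac{222 + 6}{8} = 2 + \frac{1}{8} \cdot 228 = 2 + \frac{57}{2} = \frac{61}{2} \approx 30.5$)
$I{\left(h \right)} = h^{2}$
$o{\left(a \right)} = 6$ ($o{\left(a \right)} = 6 \frac{a + a}{a + a} \left(-1\right)^{2} = 6 \frac{2 a}{2 a} 1 = 6 \cdot 2 a \frac{1}{2 a} 1 = 6 \cdot 1 \cdot 1 = 6 \cdot 1 = 6$)
$o{\left(f \right)} \left(-1\right) = 6 \left(-1\right) = -6$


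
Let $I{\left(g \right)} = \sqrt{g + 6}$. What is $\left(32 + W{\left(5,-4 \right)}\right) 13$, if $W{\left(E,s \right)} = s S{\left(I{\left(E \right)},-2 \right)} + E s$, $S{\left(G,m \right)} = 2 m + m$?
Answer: $468$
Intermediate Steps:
$I{\left(g \right)} = \sqrt{6 + g}$
$S{\left(G,m \right)} = 3 m$
$W{\left(E,s \right)} = - 6 s + E s$ ($W{\left(E,s \right)} = s 3 \left(-2\right) + E s = s \left(-6\right) + E s = - 6 s + E s$)
$\left(32 + W{\left(5,-4 \right)}\right) 13 = \left(32 - 4 \left(-6 + 5\right)\right) 13 = \left(32 - -4\right) 13 = \left(32 + 4\right) 13 = 36 \cdot 13 = 468$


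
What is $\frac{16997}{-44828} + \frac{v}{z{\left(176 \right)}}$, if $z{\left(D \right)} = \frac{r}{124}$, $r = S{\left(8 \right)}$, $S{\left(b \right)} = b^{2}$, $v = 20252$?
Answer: $\frac{879477637}{22414} \approx 39238.0$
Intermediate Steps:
$r = 64$ ($r = 8^{2} = 64$)
$z{\left(D \right)} = \frac{16}{31}$ ($z{\left(D \right)} = \frac{64}{124} = 64 \cdot \frac{1}{124} = \frac{16}{31}$)
$\frac{16997}{-44828} + \frac{v}{z{\left(176 \right)}} = \frac{16997}{-44828} + \frac{20252}{\frac{16}{31}} = 16997 \left(- \frac{1}{44828}\right) + 20252 \cdot \frac{31}{16} = - \frac{16997}{44828} + \frac{156953}{4} = \frac{879477637}{22414}$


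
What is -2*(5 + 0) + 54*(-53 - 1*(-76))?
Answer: 1232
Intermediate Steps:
-2*(5 + 0) + 54*(-53 - 1*(-76)) = -2*5 + 54*(-53 + 76) = -10 + 54*23 = -10 + 1242 = 1232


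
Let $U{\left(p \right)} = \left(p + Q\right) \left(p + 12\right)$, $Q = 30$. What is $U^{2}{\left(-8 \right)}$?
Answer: $7744$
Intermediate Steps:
$U{\left(p \right)} = \left(12 + p\right) \left(30 + p\right)$ ($U{\left(p \right)} = \left(p + 30\right) \left(p + 12\right) = \left(30 + p\right) \left(12 + p\right) = \left(12 + p\right) \left(30 + p\right)$)
$U^{2}{\left(-8 \right)} = \left(360 + \left(-8\right)^{2} + 42 \left(-8\right)\right)^{2} = \left(360 + 64 - 336\right)^{2} = 88^{2} = 7744$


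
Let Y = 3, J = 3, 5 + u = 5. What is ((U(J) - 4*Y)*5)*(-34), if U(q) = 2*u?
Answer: 2040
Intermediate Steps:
u = 0 (u = -5 + 5 = 0)
U(q) = 0 (U(q) = 2*0 = 0)
((U(J) - 4*Y)*5)*(-34) = ((0 - 4*3)*5)*(-34) = ((0 - 12)*5)*(-34) = -12*5*(-34) = -60*(-34) = 2040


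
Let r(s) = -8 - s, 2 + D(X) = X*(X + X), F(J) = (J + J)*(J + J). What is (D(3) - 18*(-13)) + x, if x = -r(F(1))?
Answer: 262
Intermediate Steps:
F(J) = 4*J**2 (F(J) = (2*J)*(2*J) = 4*J**2)
D(X) = -2 + 2*X**2 (D(X) = -2 + X*(X + X) = -2 + X*(2*X) = -2 + 2*X**2)
x = 12 (x = -(-8 - 4*1**2) = -(-8 - 4) = -1*(-12) = 12)
(D(3) - 18*(-13)) + x = ((-2 + 2*3**2) - 18*(-13)) + 12 = ((-2 + 2*9) - 1*(-234)) + 12 = ((-2 + 18) + 234) + 12 = (16 + 234) + 12 = 250 + 12 = 262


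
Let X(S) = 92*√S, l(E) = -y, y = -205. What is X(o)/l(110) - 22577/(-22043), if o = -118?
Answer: 22577/22043 + 92*I*√118/205 ≈ 1.0242 + 4.875*I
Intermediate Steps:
l(E) = 205 (l(E) = -1*(-205) = 205)
X(o)/l(110) - 22577/(-22043) = (92*√(-118))/205 - 22577/(-22043) = (92*(I*√118))*(1/205) - 22577*(-1/22043) = (92*I*√118)*(1/205) + 22577/22043 = 92*I*√118/205 + 22577/22043 = 22577/22043 + 92*I*√118/205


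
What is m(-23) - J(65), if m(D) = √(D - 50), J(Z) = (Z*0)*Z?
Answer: I*√73 ≈ 8.544*I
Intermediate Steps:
J(Z) = 0 (J(Z) = 0*Z = 0)
m(D) = √(-50 + D)
m(-23) - J(65) = √(-50 - 23) - 1*0 = √(-73) + 0 = I*√73 + 0 = I*√73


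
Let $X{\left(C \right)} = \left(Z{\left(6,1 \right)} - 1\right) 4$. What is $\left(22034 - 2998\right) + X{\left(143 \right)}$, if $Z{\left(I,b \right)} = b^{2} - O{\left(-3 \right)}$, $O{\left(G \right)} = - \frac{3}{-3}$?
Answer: $19032$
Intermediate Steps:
$O{\left(G \right)} = 1$ ($O{\left(G \right)} = \left(-3\right) \left(- \frac{1}{3}\right) = 1$)
$Z{\left(I,b \right)} = -1 + b^{2}$ ($Z{\left(I,b \right)} = b^{2} - 1 = -1 + b^{2}$)
$X{\left(C \right)} = -4$ ($X{\left(C \right)} = \left(\left(-1 + 1^{2}\right) - 1\right) 4 = \left(\left(-1 + 1\right) - 1\right) 4 = \left(0 - 1\right) 4 = \left(-1\right) 4 = -4$)
$\left(22034 - 2998\right) + X{\left(143 \right)} = \left(22034 - 2998\right) - 4 = 19036 - 4 = 19032$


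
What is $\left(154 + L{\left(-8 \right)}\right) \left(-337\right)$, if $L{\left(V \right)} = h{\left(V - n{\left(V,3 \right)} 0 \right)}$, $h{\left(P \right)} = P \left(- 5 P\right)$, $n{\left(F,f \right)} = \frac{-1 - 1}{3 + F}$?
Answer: $55942$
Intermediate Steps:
$n{\left(F,f \right)} = - \frac{2}{3 + F}$
$h{\left(P \right)} = - 5 P^{2}$
$L{\left(V \right)} = - 5 V^{2}$ ($L{\left(V \right)} = - 5 \left(V - - \frac{2}{3 + V} 0\right)^{2} = - 5 \left(V - 0\right)^{2} = - 5 \left(V + 0\right)^{2} = - 5 V^{2}$)
$\left(154 + L{\left(-8 \right)}\right) \left(-337\right) = \left(154 - 5 \left(-8\right)^{2}\right) \left(-337\right) = \left(154 - 320\right) \left(-337\right) = \left(-166\right) \left(-337\right) = 55942$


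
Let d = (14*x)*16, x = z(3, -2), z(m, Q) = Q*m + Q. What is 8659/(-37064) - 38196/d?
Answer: 43755613/2075584 ≈ 21.081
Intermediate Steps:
z(m, Q) = Q + Q*m
x = -8 (x = -2*(1 + 3) = -2*4 = -8)
d = -1792 (d = (14*(-8))*16 = -112*16 = -1792)
8659/(-37064) - 38196/d = 8659/(-37064) - 38196/(-1792) = 8659*(-1/37064) - 38196*(-1/1792) = -8659/37064 + 9549/448 = 43755613/2075584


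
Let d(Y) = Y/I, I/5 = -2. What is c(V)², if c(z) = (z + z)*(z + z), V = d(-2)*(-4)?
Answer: 4096/625 ≈ 6.5536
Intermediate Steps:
I = -10 (I = 5*(-2) = -10)
d(Y) = -Y/10 (d(Y) = Y/(-10) = Y*(-⅒) = -Y/10)
V = -⅘ (V = -⅒*(-2)*(-4) = (⅕)*(-4) = -⅘ ≈ -0.80000)
c(z) = 4*z² (c(z) = (2*z)*(2*z) = 4*z²)
c(V)² = (4*(-⅘)²)² = (4*(16/25))² = (64/25)² = 4096/625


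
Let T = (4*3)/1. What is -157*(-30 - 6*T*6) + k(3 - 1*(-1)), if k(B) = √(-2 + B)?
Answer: 72534 + √2 ≈ 72535.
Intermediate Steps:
T = 12 (T = 12*1 = 12)
-157*(-30 - 6*T*6) + k(3 - 1*(-1)) = -157*(-30 - 6*12*6) + √(-2 + (3 - 1*(-1))) = -157*(-30 - 72*6) + √(-2 + (3 + 1)) = -157*(-30 - 1*432) + √(-2 + 4) = -157*(-30 - 432) + √2 = -157*(-462) + √2 = 72534 + √2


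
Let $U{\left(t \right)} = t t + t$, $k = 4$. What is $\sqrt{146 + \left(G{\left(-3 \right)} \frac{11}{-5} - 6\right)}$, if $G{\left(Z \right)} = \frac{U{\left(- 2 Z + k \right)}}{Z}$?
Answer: $\frac{\sqrt{1986}}{3} \approx 14.855$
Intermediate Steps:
$U{\left(t \right)} = t + t^{2}$ ($U{\left(t \right)} = t^{2} + t = t + t^{2}$)
$G{\left(Z \right)} = \frac{\left(4 - 2 Z\right) \left(5 - 2 Z\right)}{Z}$ ($G{\left(Z \right)} = \frac{\left(- 2 Z + 4\right) \left(1 - \left(-4 + 2 Z\right)\right)}{Z} = \frac{\left(4 - 2 Z\right) \left(1 - \left(-4 + 2 Z\right)\right)}{Z} = \frac{\left(4 - 2 Z\right) \left(5 - 2 Z\right)}{Z}$)
$\sqrt{146 + \left(G{\left(-3 \right)} \frac{11}{-5} - 6\right)} = \sqrt{146 - \left(6 - \left(-18 + 4 \left(-3\right) + \frac{20}{-3}\right) \frac{11}{-5}\right)} = \sqrt{146 - \left(6 - \left(-18 - 12 + 20 \left(- \frac{1}{3}\right)\right) 11 \left(- \frac{1}{5}\right)\right)} = \sqrt{146 - \left(6 - \left(-18 - 12 - \frac{20}{3}\right) \left(- \frac{11}{5}\right)\right)} = \sqrt{146 - - \frac{224}{3}} = \sqrt{146 + \left(\frac{242}{3} - 6\right)} = \sqrt{146 + \frac{224}{3}} = \sqrt{\frac{662}{3}} = \frac{\sqrt{1986}}{3}$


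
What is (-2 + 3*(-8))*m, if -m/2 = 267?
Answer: 13884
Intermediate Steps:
m = -534 (m = -2*267 = -534)
(-2 + 3*(-8))*m = (-2 + 3*(-8))*(-534) = (-2 - 24)*(-534) = -26*(-534) = 13884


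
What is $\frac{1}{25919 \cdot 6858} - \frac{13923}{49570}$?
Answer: $- \frac{618712008944}{2202797881035} \approx -0.28088$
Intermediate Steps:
$\frac{1}{25919 \cdot 6858} - \frac{13923}{49570} = \frac{1}{25919} \cdot \frac{1}{6858} - \frac{13923}{49570} = \frac{1}{177752502} - \frac{13923}{49570} = - \frac{618712008944}{2202797881035}$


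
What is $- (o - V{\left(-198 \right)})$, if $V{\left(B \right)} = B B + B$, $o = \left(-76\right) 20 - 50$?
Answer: $40576$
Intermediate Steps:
$o = -1570$ ($o = -1520 - 50 = -1570$)
$V{\left(B \right)} = B + B^{2}$ ($V{\left(B \right)} = B^{2} + B = B + B^{2}$)
$- (o - V{\left(-198 \right)}) = - (-1570 - - 198 \left(1 - 198\right)) = - (-1570 - \left(-198\right) \left(-197\right)) = - (-1570 - 39006) = \left(-1\right) \left(-40576\right) = 40576$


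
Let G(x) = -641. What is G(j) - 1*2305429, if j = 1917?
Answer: -2306070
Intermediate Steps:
G(j) - 1*2305429 = -641 - 1*2305429 = -641 - 2305429 = -2306070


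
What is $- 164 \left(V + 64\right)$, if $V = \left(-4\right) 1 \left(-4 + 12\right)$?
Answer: $-5248$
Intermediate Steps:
$V = -32$ ($V = \left(-4\right) 8 = -32$)
$- 164 \left(V + 64\right) = - 164 \left(-32 + 64\right) = \left(-164\right) 32 = -5248$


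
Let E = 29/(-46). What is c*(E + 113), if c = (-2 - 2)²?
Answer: 41352/23 ≈ 1797.9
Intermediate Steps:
E = -29/46 (E = 29*(-1/46) = -29/46 ≈ -0.63043)
c = 16 (c = (-4)² = 16)
c*(E + 113) = 16*(-29/46 + 113) = 16*(5169/46) = 41352/23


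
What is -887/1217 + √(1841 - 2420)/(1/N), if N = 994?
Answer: -887/1217 + 994*I*√579 ≈ -0.72884 + 23918.0*I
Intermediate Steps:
-887/1217 + √(1841 - 2420)/(1/N) = -887/1217 + √(1841 - 2420)/(1/994) = -887*1/1217 + √(-579)/(1/994) = -887/1217 + (I*√579)*994 = -887/1217 + 994*I*√579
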